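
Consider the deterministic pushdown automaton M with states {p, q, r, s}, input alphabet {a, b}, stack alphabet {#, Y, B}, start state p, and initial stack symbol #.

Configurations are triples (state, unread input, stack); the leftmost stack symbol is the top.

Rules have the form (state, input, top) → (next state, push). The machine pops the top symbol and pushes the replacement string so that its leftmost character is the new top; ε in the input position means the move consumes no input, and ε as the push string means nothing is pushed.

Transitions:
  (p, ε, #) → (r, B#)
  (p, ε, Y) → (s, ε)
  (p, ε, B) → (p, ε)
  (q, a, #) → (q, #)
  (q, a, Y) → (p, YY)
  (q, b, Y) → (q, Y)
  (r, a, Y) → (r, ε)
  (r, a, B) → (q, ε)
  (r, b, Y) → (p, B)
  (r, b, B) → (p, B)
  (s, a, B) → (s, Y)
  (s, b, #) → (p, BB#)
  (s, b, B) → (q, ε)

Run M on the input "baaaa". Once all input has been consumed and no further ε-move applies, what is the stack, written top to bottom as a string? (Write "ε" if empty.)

(p, baaaa, #)
  ε-move, top #: go to r, push B# → (r, baaaa, B#)
  read b, top B: go to p, push B → (p, aaaa, B#)
  ε-move, top B: go to p, push ε → (p, aaaa, #)
  ε-move, top #: go to r, push B# → (r, aaaa, B#)
  read a, top B: go to q, push ε → (q, aaa, #)
  read a, top #: go to q, push # → (q, aa, #)
  read a, top #: go to q, push # → (q, a, #)
  read a, top #: go to q, push # → (q, ε, #)
All input consumed in state q with stack #.

#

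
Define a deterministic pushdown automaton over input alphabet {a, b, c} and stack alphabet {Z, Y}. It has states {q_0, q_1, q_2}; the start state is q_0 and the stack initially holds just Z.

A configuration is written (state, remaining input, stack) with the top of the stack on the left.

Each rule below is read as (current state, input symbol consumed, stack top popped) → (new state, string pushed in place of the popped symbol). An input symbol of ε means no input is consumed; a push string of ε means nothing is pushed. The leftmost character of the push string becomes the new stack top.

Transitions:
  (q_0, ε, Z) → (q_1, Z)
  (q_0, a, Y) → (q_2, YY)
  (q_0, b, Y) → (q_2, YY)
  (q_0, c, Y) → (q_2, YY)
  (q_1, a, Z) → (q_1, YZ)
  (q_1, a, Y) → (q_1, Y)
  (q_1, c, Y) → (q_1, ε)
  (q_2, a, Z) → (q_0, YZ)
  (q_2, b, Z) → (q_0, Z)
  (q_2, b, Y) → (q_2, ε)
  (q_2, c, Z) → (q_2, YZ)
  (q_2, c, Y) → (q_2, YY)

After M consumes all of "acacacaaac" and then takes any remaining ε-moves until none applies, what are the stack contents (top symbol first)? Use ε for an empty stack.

(q_0, acacacaaac, Z) ⊢ (q_1, acacacaaac, Z) ⊢ (q_1, cacacaaac, YZ) ⊢ (q_1, acacaaac, Z) ⊢ (q_1, cacaaac, YZ) ⊢ (q_1, acaaac, Z) ⊢ (q_1, caaac, YZ) ⊢ (q_1, aaac, Z) ⊢ (q_1, aac, YZ) ⊢ (q_1, ac, YZ) ⊢ (q_1, c, YZ) ⊢ (q_1, ε, Z)
All input consumed in state q_1 with stack Z.

Z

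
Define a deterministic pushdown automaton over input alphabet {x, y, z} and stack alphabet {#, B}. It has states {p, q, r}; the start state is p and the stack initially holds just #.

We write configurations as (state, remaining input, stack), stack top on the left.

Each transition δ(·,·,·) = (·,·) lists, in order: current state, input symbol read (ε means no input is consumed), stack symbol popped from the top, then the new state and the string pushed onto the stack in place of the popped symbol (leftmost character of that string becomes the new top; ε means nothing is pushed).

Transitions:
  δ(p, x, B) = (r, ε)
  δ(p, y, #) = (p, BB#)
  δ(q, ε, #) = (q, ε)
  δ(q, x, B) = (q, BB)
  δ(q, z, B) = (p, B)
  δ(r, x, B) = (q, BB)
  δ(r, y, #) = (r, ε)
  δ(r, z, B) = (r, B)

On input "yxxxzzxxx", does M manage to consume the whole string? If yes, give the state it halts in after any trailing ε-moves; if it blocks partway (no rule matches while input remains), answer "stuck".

stuck

(p, yxxxzzxxx, #)
  read y, top #: go to p, push BB# → (p, xxxzzxxx, BB#)
  read x, top B: go to r, push ε → (r, xxzzxxx, B#)
  read x, top B: go to q, push BB → (q, xzzxxx, BB#)
  read x, top B: go to q, push BB → (q, zzxxx, BBB#)
  read z, top B: go to p, push B → (p, zxxx, BBB#)
No transition for (p, z, top B); M blocks with input zxxx remaining.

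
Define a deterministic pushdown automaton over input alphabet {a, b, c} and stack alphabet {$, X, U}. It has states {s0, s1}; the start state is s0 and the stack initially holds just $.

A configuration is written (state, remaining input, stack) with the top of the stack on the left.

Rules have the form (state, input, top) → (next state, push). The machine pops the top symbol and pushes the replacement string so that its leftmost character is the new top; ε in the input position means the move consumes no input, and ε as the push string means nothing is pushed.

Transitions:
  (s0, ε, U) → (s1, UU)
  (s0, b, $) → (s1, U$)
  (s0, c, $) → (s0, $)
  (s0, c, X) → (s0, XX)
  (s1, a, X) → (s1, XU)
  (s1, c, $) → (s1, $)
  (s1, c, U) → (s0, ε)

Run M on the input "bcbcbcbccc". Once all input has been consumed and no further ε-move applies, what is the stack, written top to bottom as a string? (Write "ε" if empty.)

(s0, bcbcbcbccc, $)
  read b, top $: go to s1, push U$ → (s1, cbcbcbccc, U$)
  read c, top U: go to s0, push ε → (s0, bcbcbccc, $)
  read b, top $: go to s1, push U$ → (s1, cbcbccc, U$)
  read c, top U: go to s0, push ε → (s0, bcbccc, $)
  read b, top $: go to s1, push U$ → (s1, cbccc, U$)
  read c, top U: go to s0, push ε → (s0, bccc, $)
  read b, top $: go to s1, push U$ → (s1, ccc, U$)
  read c, top U: go to s0, push ε → (s0, cc, $)
  read c, top $: go to s0, push $ → (s0, c, $)
  read c, top $: go to s0, push $ → (s0, ε, $)
All input consumed in state s0 with stack $.

$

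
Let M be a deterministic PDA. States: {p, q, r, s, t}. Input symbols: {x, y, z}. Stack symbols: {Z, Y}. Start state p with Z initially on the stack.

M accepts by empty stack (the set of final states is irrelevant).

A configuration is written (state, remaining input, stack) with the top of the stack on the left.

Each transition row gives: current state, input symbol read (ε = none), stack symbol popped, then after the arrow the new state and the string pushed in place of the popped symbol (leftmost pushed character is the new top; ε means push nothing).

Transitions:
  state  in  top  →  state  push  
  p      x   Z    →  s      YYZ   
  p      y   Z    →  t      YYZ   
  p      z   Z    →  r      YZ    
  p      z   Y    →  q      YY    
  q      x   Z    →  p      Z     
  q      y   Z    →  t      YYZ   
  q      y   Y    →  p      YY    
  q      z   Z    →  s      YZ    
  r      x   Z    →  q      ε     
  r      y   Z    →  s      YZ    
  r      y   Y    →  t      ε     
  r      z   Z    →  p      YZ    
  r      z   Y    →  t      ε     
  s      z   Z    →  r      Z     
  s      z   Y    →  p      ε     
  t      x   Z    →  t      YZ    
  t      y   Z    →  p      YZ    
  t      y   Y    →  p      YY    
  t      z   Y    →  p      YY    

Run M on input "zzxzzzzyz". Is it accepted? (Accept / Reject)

(p, zzxzzzzyz, Z)
  read z, top Z: go to r, push YZ → (r, zxzzzzyz, YZ)
  read z, top Y: go to t, push ε → (t, xzzzzyz, Z)
  read x, top Z: go to t, push YZ → (t, zzzzyz, YZ)
  read z, top Y: go to p, push YY → (p, zzzyz, YYZ)
  read z, top Y: go to q, push YY → (q, zzyz, YYYZ)
No transition applies at (q, zzyz, YYYZ); input not fully consumed.

Reject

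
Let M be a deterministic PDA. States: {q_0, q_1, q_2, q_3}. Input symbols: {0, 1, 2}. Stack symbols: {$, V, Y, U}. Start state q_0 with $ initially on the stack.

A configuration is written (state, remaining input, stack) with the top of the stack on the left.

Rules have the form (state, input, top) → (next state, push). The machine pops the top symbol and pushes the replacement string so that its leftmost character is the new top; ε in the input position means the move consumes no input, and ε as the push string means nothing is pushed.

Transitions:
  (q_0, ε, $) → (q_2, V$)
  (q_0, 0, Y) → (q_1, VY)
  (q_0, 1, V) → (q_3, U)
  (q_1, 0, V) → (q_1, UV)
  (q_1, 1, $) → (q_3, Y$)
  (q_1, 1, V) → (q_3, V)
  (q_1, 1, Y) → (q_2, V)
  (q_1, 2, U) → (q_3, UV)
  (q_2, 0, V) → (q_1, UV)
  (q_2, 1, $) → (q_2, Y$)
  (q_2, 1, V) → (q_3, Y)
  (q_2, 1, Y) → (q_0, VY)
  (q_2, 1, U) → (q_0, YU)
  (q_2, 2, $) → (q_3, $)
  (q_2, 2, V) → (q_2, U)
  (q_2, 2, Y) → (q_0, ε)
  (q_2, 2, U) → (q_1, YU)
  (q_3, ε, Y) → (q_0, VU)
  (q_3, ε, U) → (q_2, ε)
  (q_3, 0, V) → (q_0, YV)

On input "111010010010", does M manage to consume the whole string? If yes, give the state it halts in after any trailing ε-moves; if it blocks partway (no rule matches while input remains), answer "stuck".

(q_0, 111010010010, $) ⊢ (q_2, 111010010010, V$) ⊢ (q_3, 11010010010, Y$) ⊢ (q_0, 11010010010, VU$) ⊢ (q_3, 1010010010, UU$) ⊢ (q_2, 1010010010, U$) ⊢ (q_0, 010010010, YU$) ⊢ (q_1, 10010010, VYU$) ⊢ (q_3, 0010010, VYU$) ⊢ (q_0, 010010, YVYU$) ⊢ (q_1, 10010, VYVYU$) ⊢ (q_3, 0010, VYVYU$) ⊢ (q_0, 010, YVYVYU$) ⊢ (q_1, 10, VYVYVYU$) ⊢ (q_3, 0, VYVYVYU$) ⊢ (q_0, ε, YVYVYVYU$)
All input consumed; M is in state q_0.

q_0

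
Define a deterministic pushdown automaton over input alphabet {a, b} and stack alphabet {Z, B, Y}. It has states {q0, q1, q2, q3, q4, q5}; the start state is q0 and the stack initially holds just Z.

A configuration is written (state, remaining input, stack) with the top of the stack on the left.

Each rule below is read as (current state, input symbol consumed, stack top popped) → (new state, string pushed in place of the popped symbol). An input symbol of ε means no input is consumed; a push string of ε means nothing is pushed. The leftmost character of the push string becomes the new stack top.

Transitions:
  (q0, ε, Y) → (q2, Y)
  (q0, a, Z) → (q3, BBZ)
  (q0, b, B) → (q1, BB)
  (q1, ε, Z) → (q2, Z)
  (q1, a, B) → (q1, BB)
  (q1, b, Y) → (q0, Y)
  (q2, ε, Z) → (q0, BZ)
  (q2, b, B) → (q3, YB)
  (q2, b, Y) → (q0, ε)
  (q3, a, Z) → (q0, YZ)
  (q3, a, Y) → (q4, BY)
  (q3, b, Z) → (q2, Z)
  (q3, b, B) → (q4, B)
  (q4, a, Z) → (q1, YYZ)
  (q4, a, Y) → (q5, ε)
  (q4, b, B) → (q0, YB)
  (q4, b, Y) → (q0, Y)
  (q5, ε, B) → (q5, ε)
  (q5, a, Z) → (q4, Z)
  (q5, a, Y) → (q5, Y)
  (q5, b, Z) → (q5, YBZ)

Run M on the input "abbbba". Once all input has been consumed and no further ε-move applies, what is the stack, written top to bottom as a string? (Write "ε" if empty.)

BBBBZ

(q0, abbbba, Z) ⊢ (q3, bbbba, BBZ) ⊢ (q4, bbba, BBZ) ⊢ (q0, bba, YBBZ) ⊢ (q2, bba, YBBZ) ⊢ (q0, ba, BBZ) ⊢ (q1, a, BBBZ) ⊢ (q1, ε, BBBBZ)
All input consumed in state q1 with stack BBBBZ.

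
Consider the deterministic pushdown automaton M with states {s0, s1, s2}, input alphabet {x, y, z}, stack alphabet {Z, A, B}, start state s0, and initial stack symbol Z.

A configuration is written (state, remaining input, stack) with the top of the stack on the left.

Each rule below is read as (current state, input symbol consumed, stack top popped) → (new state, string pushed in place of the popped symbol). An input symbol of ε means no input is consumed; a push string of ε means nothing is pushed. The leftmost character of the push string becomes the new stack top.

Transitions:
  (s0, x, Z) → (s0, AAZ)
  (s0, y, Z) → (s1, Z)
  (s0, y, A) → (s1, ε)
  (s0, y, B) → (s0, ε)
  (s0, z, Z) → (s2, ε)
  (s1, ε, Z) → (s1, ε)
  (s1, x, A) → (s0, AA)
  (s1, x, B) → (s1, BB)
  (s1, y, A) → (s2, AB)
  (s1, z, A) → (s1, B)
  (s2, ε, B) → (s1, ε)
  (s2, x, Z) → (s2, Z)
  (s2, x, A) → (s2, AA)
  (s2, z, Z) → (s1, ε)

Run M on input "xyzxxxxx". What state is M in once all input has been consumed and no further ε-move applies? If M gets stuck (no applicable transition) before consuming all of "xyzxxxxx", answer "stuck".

(s0, xyzxxxxx, Z)
  read x, top Z: go to s0, push AAZ → (s0, yzxxxxx, AAZ)
  read y, top A: go to s1, push ε → (s1, zxxxxx, AZ)
  read z, top A: go to s1, push B → (s1, xxxxx, BZ)
  read x, top B: go to s1, push BB → (s1, xxxx, BBZ)
  read x, top B: go to s1, push BB → (s1, xxx, BBBZ)
  read x, top B: go to s1, push BB → (s1, xx, BBBBZ)
  read x, top B: go to s1, push BB → (s1, x, BBBBBZ)
  read x, top B: go to s1, push BB → (s1, ε, BBBBBBZ)
All input consumed; M is in state s1.

s1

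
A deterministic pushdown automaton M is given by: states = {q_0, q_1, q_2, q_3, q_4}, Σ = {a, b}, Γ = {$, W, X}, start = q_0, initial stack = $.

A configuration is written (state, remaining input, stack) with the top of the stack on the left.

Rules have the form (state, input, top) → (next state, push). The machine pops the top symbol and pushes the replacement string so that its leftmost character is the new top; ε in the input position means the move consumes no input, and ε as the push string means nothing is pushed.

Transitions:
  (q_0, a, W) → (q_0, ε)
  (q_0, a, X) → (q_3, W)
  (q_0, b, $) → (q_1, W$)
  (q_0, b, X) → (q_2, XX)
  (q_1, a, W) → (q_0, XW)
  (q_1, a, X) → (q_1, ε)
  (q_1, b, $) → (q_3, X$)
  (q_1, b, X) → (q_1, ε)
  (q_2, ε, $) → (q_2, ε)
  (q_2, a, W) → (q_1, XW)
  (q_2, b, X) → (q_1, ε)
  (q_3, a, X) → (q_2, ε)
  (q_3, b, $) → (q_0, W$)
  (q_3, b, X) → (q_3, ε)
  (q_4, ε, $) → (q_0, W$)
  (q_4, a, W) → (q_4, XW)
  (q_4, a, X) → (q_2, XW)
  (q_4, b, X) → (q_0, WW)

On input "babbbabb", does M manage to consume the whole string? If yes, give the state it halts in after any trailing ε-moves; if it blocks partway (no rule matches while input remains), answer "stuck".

q_1

(q_0, babbbabb, $)
  read b, top $: go to q_1, push W$ → (q_1, abbbabb, W$)
  read a, top W: go to q_0, push XW → (q_0, bbbabb, XW$)
  read b, top X: go to q_2, push XX → (q_2, bbabb, XXW$)
  read b, top X: go to q_1, push ε → (q_1, babb, XW$)
  read b, top X: go to q_1, push ε → (q_1, abb, W$)
  read a, top W: go to q_0, push XW → (q_0, bb, XW$)
  read b, top X: go to q_2, push XX → (q_2, b, XXW$)
  read b, top X: go to q_1, push ε → (q_1, ε, XW$)
All input consumed; M is in state q_1.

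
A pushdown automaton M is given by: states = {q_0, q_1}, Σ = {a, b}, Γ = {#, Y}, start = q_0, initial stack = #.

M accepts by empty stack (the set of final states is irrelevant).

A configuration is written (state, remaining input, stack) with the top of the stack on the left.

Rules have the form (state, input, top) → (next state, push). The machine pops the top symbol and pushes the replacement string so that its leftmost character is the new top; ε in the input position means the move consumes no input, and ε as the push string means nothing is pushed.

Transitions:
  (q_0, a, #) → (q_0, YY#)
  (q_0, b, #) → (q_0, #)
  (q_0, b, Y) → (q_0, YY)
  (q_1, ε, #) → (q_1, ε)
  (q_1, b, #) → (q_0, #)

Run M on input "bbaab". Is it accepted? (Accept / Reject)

Reject

No computation consumes all input and empties the stack.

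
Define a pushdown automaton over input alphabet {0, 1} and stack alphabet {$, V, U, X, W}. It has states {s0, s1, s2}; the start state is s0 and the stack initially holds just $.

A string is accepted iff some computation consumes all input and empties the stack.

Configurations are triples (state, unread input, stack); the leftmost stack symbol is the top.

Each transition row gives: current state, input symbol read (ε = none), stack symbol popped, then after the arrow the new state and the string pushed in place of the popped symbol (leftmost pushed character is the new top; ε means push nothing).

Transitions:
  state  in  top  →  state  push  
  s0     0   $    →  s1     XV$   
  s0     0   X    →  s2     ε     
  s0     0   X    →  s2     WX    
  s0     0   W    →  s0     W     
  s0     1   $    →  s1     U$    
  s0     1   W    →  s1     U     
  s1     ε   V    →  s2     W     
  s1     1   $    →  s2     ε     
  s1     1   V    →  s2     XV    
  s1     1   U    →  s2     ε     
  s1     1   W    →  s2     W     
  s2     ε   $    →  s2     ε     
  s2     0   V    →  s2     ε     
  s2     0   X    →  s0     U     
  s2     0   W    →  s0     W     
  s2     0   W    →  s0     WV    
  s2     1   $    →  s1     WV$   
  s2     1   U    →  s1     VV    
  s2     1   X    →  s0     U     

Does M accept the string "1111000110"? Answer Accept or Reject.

Accept

One accepting computation: (s0, 1111000110, $) ⊢ (s1, 111000110, U$) ⊢ (s2, 11000110, $) ⊢ (s1, 1000110, WV$) ⊢ (s2, 000110, WV$) ⊢ (s0, 00110, WV$) ⊢ (s0, 0110, WV$) ⊢ (s0, 110, WV$) ⊢ (s1, 10, UV$) ⊢ (s2, 0, V$) ⊢ (s2, ε, $) ⊢ (s2, ε, ε)
All input consumed and the stack is empty.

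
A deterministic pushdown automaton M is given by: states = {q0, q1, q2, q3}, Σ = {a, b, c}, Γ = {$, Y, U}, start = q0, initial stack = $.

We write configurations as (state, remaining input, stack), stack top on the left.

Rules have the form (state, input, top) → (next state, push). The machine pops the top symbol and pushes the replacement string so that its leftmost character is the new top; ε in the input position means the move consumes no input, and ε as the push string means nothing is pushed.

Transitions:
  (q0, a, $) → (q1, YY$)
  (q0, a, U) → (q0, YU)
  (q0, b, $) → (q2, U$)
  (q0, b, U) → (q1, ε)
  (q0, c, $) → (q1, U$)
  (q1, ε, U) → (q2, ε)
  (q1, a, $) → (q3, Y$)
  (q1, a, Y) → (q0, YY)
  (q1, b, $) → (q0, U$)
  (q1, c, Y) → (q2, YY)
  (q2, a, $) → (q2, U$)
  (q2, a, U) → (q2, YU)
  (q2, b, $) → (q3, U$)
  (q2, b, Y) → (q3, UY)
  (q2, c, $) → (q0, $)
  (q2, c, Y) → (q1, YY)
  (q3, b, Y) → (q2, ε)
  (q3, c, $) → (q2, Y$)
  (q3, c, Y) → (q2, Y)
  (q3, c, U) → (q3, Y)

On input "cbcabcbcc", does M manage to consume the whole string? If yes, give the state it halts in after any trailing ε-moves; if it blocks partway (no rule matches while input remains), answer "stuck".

stuck

(q0, cbcabcbcc, $)
  read c, top $: go to q1, push U$ → (q1, bcabcbcc, U$)
  ε-move, top U: go to q2, push ε → (q2, bcabcbcc, $)
  read b, top $: go to q3, push U$ → (q3, cabcbcc, U$)
  read c, top U: go to q3, push Y → (q3, abcbcc, Y$)
No transition for (q3, a, top Y); M blocks with input abcbcc remaining.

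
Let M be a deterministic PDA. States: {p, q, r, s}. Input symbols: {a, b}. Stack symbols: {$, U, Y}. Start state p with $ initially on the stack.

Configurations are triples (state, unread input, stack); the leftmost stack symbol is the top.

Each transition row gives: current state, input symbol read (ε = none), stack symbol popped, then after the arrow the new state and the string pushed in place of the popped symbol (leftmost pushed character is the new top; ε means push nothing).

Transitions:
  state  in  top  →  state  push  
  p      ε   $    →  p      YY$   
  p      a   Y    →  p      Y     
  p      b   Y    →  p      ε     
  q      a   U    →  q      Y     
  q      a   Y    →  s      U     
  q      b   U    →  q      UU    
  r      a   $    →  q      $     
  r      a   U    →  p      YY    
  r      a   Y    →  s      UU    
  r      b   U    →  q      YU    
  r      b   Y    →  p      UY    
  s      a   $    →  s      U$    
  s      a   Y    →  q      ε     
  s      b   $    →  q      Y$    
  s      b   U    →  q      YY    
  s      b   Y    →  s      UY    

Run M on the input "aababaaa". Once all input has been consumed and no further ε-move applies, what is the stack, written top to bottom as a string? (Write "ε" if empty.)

(p, aababaaa, $)
  ε-move, top $: go to p, push YY$ → (p, aababaaa, YY$)
  read a, top Y: go to p, push Y → (p, ababaaa, YY$)
  read a, top Y: go to p, push Y → (p, babaaa, YY$)
  read b, top Y: go to p, push ε → (p, abaaa, Y$)
  read a, top Y: go to p, push Y → (p, baaa, Y$)
  read b, top Y: go to p, push ε → (p, aaa, $)
  ε-move, top $: go to p, push YY$ → (p, aaa, YY$)
  read a, top Y: go to p, push Y → (p, aa, YY$)
  read a, top Y: go to p, push Y → (p, a, YY$)
  read a, top Y: go to p, push Y → (p, ε, YY$)
All input consumed in state p with stack YY$.

YY$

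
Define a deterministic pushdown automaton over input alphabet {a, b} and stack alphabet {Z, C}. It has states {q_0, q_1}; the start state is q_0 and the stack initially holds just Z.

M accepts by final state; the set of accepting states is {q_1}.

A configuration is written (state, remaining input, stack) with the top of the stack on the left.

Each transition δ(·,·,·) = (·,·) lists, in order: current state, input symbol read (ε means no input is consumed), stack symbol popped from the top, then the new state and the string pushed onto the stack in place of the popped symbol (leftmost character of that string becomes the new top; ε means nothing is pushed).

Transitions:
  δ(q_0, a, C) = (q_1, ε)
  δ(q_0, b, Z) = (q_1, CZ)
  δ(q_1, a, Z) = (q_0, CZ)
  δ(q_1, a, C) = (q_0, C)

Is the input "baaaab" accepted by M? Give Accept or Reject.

(q_0, baaaab, Z) ⊢ (q_1, aaaab, CZ) ⊢ (q_0, aaab, CZ) ⊢ (q_1, aab, Z) ⊢ (q_0, ab, CZ) ⊢ (q_1, b, Z)
No transition applies at (q_1, b, Z); input not fully consumed.

Reject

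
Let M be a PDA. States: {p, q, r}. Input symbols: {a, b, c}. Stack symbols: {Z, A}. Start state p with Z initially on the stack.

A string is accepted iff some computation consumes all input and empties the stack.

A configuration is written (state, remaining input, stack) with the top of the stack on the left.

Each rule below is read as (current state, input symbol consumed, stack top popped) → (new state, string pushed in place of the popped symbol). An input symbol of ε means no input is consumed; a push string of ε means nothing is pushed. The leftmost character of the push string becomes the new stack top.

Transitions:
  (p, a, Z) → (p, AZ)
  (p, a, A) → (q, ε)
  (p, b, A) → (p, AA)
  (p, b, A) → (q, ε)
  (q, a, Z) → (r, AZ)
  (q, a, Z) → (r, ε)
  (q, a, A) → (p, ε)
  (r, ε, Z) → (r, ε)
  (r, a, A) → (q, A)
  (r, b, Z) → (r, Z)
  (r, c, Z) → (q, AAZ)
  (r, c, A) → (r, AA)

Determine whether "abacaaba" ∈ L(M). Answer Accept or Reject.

Accept

One accepting computation: (p, abacaaba, Z) ⊢ (p, bacaaba, AZ) ⊢ (q, acaaba, Z) ⊢ (r, caaba, AZ) ⊢ (r, aaba, AAZ) ⊢ (q, aba, AAZ) ⊢ (p, ba, AZ) ⊢ (q, a, Z) ⊢ (r, ε, ε)
All input consumed and the stack is empty.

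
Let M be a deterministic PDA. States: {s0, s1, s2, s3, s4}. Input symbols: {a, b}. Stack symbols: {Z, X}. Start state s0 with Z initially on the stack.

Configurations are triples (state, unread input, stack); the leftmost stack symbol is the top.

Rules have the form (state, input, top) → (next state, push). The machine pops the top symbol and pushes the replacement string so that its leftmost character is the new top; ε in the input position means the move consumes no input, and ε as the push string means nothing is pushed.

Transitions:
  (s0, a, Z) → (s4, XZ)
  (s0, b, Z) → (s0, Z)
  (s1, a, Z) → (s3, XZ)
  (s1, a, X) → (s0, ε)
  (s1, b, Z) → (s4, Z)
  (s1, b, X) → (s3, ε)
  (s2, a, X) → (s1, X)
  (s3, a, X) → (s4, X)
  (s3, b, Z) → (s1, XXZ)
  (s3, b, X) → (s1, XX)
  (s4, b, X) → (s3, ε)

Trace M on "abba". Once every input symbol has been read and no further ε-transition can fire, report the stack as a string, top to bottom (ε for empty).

(s0, abba, Z)
  read a, top Z: go to s4, push XZ → (s4, bba, XZ)
  read b, top X: go to s3, push ε → (s3, ba, Z)
  read b, top Z: go to s1, push XXZ → (s1, a, XXZ)
  read a, top X: go to s0, push ε → (s0, ε, XZ)
All input consumed in state s0 with stack XZ.

XZ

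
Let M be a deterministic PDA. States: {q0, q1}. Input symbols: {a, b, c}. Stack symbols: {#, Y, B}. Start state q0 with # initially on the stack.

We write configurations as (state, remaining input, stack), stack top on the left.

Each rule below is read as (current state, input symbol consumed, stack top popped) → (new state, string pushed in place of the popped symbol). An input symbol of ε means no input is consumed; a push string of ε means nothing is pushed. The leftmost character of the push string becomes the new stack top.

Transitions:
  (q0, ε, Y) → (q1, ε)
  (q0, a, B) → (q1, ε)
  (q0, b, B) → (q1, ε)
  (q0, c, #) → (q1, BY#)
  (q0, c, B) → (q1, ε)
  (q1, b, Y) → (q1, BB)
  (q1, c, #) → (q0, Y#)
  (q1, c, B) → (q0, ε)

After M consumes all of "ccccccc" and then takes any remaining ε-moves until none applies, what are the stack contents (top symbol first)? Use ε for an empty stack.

#

(q0, ccccccc, #) ⊢ (q1, cccccc, BY#) ⊢ (q0, ccccc, Y#) ⊢ (q1, ccccc, #) ⊢ (q0, cccc, Y#) ⊢ (q1, cccc, #) ⊢ (q0, ccc, Y#) ⊢ (q1, ccc, #) ⊢ (q0, cc, Y#) ⊢ (q1, cc, #) ⊢ (q0, c, Y#) ⊢ (q1, c, #) ⊢ (q0, ε, Y#) ⊢ (q1, ε, #)
All input consumed in state q1 with stack #.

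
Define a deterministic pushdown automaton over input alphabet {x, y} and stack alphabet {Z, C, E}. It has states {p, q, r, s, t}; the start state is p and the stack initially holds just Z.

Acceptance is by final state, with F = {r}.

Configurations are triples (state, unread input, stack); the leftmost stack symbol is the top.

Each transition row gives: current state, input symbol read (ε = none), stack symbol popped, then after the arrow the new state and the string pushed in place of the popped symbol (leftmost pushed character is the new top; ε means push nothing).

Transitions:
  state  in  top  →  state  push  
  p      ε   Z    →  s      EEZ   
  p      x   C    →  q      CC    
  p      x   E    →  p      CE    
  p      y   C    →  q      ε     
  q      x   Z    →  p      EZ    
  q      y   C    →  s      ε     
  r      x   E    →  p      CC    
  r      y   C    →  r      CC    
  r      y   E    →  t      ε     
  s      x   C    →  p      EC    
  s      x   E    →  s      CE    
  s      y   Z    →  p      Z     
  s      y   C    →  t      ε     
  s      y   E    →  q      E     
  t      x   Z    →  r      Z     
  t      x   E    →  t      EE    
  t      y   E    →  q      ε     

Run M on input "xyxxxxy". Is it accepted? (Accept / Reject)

(p, xyxxxxy, Z)
  ε-move, top Z: go to s, push EEZ → (s, xyxxxxy, EEZ)
  read x, top E: go to s, push CE → (s, yxxxxy, CEEZ)
  read y, top C: go to t, push ε → (t, xxxxy, EEZ)
  read x, top E: go to t, push EE → (t, xxxy, EEEZ)
  read x, top E: go to t, push EE → (t, xxy, EEEEZ)
  read x, top E: go to t, push EE → (t, xy, EEEEEZ)
  read x, top E: go to t, push EE → (t, y, EEEEEEZ)
  read y, top E: go to q, push ε → (q, ε, EEEEEZ)
All input consumed; state q ∉ F and no further ε-move applies.

Reject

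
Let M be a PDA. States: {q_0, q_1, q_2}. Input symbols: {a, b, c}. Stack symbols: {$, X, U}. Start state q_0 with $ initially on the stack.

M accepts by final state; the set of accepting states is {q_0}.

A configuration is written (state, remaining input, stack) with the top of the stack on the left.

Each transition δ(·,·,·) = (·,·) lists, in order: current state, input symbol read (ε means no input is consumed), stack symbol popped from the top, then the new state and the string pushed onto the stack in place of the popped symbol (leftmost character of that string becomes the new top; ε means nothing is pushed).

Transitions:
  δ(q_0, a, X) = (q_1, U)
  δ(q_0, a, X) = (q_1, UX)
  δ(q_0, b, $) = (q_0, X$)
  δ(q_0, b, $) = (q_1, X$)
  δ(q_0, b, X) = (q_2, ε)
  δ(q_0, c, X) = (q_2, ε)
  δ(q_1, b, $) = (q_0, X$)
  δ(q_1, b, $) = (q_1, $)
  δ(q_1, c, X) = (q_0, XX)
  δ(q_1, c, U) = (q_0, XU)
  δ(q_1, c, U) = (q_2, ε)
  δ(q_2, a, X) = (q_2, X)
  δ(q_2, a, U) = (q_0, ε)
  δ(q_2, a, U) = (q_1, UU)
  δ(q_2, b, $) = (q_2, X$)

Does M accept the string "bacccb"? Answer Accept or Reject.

No computation consumes all input and reaches a final state.

Reject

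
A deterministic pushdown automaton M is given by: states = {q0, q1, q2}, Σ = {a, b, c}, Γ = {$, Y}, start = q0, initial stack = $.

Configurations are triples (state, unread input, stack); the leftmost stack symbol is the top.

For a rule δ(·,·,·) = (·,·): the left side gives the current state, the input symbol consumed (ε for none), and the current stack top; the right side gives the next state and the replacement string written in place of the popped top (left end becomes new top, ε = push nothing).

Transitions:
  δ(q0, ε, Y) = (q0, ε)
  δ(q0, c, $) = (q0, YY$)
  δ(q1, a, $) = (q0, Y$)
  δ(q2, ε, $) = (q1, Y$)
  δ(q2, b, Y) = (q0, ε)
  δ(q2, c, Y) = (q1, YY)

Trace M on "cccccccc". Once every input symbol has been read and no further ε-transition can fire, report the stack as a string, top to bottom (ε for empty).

$

(q0, cccccccc, $)
  read c, top $: go to q0, push YY$ → (q0, ccccccc, YY$)
  ε-move, top Y: go to q0, push ε → (q0, ccccccc, Y$)
  ε-move, top Y: go to q0, push ε → (q0, ccccccc, $)
  read c, top $: go to q0, push YY$ → (q0, cccccc, YY$)
  ε-move, top Y: go to q0, push ε → (q0, cccccc, Y$)
  ε-move, top Y: go to q0, push ε → (q0, cccccc, $)
  read c, top $: go to q0, push YY$ → (q0, ccccc, YY$)
  ε-move, top Y: go to q0, push ε → (q0, ccccc, Y$)
  ε-move, top Y: go to q0, push ε → (q0, ccccc, $)
  read c, top $: go to q0, push YY$ → (q0, cccc, YY$)
  ε-move, top Y: go to q0, push ε → (q0, cccc, Y$)
  ε-move, top Y: go to q0, push ε → (q0, cccc, $)
  read c, top $: go to q0, push YY$ → (q0, ccc, YY$)
  ε-move, top Y: go to q0, push ε → (q0, ccc, Y$)
  ε-move, top Y: go to q0, push ε → (q0, ccc, $)
  read c, top $: go to q0, push YY$ → (q0, cc, YY$)
  ε-move, top Y: go to q0, push ε → (q0, cc, Y$)
  ε-move, top Y: go to q0, push ε → (q0, cc, $)
  read c, top $: go to q0, push YY$ → (q0, c, YY$)
  ε-move, top Y: go to q0, push ε → (q0, c, Y$)
  ε-move, top Y: go to q0, push ε → (q0, c, $)
  read c, top $: go to q0, push YY$ → (q0, ε, YY$)
  ε-move, top Y: go to q0, push ε → (q0, ε, Y$)
  ε-move, top Y: go to q0, push ε → (q0, ε, $)
All input consumed in state q0 with stack $.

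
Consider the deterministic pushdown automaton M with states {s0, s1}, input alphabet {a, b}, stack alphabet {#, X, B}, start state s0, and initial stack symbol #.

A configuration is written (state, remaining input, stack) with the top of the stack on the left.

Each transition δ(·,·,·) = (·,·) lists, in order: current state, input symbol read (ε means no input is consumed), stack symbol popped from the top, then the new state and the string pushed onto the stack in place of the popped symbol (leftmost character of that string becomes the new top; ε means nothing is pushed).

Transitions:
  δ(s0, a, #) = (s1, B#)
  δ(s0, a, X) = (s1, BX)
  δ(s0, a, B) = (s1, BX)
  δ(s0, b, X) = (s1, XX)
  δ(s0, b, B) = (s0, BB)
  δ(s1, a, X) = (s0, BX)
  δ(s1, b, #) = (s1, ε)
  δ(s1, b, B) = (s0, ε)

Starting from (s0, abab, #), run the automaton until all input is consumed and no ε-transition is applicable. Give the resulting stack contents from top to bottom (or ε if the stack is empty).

#

(s0, abab, #)
  read a, top #: go to s1, push B# → (s1, bab, B#)
  read b, top B: go to s0, push ε → (s0, ab, #)
  read a, top #: go to s1, push B# → (s1, b, B#)
  read b, top B: go to s0, push ε → (s0, ε, #)
All input consumed in state s0 with stack #.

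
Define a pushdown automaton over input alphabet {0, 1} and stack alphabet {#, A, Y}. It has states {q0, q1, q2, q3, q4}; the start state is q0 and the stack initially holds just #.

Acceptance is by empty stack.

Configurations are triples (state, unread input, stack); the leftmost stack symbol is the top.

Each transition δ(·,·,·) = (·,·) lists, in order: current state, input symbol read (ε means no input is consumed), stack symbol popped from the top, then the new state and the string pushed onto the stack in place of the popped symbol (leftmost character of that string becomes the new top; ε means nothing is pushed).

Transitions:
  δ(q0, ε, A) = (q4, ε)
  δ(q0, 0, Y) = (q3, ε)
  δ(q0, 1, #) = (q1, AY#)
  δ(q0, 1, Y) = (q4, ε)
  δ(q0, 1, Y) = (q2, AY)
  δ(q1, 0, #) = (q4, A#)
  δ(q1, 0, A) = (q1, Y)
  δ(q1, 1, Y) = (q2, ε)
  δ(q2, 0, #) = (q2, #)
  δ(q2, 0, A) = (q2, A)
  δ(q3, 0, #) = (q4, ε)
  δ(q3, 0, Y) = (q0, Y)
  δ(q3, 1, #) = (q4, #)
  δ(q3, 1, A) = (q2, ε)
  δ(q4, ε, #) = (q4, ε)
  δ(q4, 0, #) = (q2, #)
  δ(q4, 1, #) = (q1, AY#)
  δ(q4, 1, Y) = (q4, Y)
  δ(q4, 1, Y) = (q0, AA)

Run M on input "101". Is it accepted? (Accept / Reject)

No computation consumes all input and empties the stack.

Reject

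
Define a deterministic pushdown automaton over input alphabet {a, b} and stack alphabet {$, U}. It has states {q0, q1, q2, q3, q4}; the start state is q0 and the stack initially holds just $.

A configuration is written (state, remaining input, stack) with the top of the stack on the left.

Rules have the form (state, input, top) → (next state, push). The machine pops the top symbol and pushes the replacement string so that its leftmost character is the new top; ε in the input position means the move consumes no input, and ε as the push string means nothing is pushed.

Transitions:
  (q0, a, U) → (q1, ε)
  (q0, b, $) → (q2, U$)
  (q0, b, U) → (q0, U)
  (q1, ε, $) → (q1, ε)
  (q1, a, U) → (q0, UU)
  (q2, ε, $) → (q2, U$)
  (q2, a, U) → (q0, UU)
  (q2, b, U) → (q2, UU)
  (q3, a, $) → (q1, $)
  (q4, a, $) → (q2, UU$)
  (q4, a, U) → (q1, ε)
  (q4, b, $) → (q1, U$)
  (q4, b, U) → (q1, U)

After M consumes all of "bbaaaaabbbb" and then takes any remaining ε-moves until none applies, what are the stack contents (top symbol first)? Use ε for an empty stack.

(q0, bbaaaaabbbb, $)
  read b, top $: go to q2, push U$ → (q2, baaaaabbbb, U$)
  read b, top U: go to q2, push UU → (q2, aaaaabbbb, UU$)
  read a, top U: go to q0, push UU → (q0, aaaabbbb, UUU$)
  read a, top U: go to q1, push ε → (q1, aaabbbb, UU$)
  read a, top U: go to q0, push UU → (q0, aabbbb, UUU$)
  read a, top U: go to q1, push ε → (q1, abbbb, UU$)
  read a, top U: go to q0, push UU → (q0, bbbb, UUU$)
  read b, top U: go to q0, push U → (q0, bbb, UUU$)
  read b, top U: go to q0, push U → (q0, bb, UUU$)
  read b, top U: go to q0, push U → (q0, b, UUU$)
  read b, top U: go to q0, push U → (q0, ε, UUU$)
All input consumed in state q0 with stack UUU$.

UUU$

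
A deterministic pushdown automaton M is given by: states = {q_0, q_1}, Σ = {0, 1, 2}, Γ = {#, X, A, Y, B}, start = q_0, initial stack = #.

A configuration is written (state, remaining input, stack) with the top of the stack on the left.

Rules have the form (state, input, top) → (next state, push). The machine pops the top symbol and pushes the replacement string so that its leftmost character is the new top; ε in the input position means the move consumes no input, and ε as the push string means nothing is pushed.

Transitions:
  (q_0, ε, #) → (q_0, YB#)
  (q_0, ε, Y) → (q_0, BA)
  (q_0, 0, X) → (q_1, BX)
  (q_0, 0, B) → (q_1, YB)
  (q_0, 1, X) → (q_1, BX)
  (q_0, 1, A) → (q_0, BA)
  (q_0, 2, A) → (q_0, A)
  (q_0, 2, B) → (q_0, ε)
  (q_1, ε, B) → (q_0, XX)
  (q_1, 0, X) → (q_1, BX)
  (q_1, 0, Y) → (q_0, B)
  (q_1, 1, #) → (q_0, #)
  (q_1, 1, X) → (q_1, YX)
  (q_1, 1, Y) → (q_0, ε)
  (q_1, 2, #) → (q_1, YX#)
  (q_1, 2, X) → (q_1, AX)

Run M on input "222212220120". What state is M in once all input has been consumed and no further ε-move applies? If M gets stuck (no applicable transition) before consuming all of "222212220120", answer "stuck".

stuck

(q_0, 222212220120, #)
  ε-move, top #: go to q_0, push YB# → (q_0, 222212220120, YB#)
  ε-move, top Y: go to q_0, push BA → (q_0, 222212220120, BAB#)
  read 2, top B: go to q_0, push ε → (q_0, 22212220120, AB#)
  read 2, top A: go to q_0, push A → (q_0, 2212220120, AB#)
  read 2, top A: go to q_0, push A → (q_0, 212220120, AB#)
  read 2, top A: go to q_0, push A → (q_0, 12220120, AB#)
  read 1, top A: go to q_0, push BA → (q_0, 2220120, BAB#)
  read 2, top B: go to q_0, push ε → (q_0, 220120, AB#)
  read 2, top A: go to q_0, push A → (q_0, 20120, AB#)
  read 2, top A: go to q_0, push A → (q_0, 0120, AB#)
No transition for (q_0, 0, top A); M blocks with input 0120 remaining.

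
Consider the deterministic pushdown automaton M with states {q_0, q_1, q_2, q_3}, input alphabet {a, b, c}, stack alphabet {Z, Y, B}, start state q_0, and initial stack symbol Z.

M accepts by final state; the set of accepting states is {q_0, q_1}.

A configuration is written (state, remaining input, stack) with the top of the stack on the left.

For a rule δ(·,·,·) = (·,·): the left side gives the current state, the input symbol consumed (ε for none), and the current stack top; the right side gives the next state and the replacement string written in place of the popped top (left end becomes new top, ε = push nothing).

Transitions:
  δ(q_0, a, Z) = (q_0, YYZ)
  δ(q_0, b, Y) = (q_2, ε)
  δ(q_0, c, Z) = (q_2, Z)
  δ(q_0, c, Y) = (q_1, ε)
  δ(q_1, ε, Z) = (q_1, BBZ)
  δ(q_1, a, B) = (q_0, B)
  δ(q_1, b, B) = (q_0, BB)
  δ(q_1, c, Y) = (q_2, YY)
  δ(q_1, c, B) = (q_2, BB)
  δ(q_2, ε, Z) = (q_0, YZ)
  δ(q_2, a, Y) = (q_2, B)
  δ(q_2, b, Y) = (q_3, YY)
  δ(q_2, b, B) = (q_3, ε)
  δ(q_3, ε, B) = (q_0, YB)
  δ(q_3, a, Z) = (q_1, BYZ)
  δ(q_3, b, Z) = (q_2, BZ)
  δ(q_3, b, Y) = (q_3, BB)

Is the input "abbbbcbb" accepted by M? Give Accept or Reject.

Reject

(q_0, abbbbcbb, Z)
  read a, top Z: go to q_0, push YYZ → (q_0, bbbbcbb, YYZ)
  read b, top Y: go to q_2, push ε → (q_2, bbbcbb, YZ)
  read b, top Y: go to q_3, push YY → (q_3, bbcbb, YYZ)
  read b, top Y: go to q_3, push BB → (q_3, bcbb, BBYZ)
  ε-move, top B: go to q_0, push YB → (q_0, bcbb, YBBYZ)
  read b, top Y: go to q_2, push ε → (q_2, cbb, BBYZ)
No transition applies at (q_2, cbb, BBYZ); input not fully consumed.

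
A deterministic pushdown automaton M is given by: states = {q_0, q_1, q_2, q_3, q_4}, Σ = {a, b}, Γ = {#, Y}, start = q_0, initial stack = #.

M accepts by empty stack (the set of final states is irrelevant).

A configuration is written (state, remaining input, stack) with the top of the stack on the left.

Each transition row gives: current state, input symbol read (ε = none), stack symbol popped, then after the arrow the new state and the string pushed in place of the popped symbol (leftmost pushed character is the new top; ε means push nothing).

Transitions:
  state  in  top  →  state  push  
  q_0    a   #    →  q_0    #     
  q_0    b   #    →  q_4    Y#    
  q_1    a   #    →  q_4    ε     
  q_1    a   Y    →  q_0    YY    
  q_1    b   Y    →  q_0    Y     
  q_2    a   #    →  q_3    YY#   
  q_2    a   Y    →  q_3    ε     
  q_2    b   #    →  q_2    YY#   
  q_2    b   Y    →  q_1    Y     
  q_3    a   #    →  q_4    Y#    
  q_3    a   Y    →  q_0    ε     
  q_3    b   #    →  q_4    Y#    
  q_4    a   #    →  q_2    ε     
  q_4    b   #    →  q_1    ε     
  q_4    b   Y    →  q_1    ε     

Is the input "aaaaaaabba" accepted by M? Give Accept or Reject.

(q_0, aaaaaaabba, #)
  read a, top #: go to q_0, push # → (q_0, aaaaaabba, #)
  read a, top #: go to q_0, push # → (q_0, aaaaabba, #)
  read a, top #: go to q_0, push # → (q_0, aaaabba, #)
  read a, top #: go to q_0, push # → (q_0, aaabba, #)
  read a, top #: go to q_0, push # → (q_0, aabba, #)
  read a, top #: go to q_0, push # → (q_0, abba, #)
  read a, top #: go to q_0, push # → (q_0, bba, #)
  read b, top #: go to q_4, push Y# → (q_4, ba, Y#)
  read b, top Y: go to q_1, push ε → (q_1, a, #)
  read a, top #: go to q_4, push ε → (q_4, ε, ε)
All input consumed and the stack is empty.

Accept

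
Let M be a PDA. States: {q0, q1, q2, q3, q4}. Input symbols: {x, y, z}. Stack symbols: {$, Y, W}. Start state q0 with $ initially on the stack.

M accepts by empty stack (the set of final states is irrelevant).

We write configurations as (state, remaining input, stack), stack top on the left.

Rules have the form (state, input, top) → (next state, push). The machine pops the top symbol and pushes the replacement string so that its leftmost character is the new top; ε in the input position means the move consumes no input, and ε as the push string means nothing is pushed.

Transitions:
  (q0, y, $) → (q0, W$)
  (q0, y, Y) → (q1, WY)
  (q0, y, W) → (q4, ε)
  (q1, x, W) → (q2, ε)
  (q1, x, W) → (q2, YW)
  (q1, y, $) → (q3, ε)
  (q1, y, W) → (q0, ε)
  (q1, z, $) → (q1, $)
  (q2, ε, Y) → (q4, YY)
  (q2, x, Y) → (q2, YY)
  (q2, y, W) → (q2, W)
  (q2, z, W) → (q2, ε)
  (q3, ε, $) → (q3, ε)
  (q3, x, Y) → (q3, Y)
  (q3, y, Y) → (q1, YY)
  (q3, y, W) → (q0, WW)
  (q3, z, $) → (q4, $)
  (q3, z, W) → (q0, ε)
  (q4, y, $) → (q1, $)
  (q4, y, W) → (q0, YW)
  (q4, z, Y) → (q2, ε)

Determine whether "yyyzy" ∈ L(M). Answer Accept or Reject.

Accept

One accepting computation: (q0, yyyzy, $) ⊢ (q0, yyzy, W$) ⊢ (q4, yzy, $) ⊢ (q1, zy, $) ⊢ (q1, y, $) ⊢ (q3, ε, ε)
All input consumed and the stack is empty.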